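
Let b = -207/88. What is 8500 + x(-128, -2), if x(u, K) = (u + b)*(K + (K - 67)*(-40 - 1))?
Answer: -2880047/8 ≈ -3.6001e+5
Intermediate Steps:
b = -207/88 (b = -207*1/88 = -207/88 ≈ -2.3523)
x(u, K) = (2747 - 40*K)*(-207/88 + u) (x(u, K) = (u - 207/88)*(K + (K - 67)*(-40 - 1)) = (-207/88 + u)*(K + (-67 + K)*(-41)) = (-207/88 + u)*(K + (2747 - 41*K)) = (-207/88 + u)*(2747 - 40*K) = (2747 - 40*K)*(-207/88 + u))
8500 + x(-128, -2) = 8500 + (-568629/88 + 2747*(-128) + (1035/11)*(-2) - 40*(-2)*(-128)) = 8500 + (-568629/88 - 351616 - 2070/11 - 10240) = 8500 - 2948047/8 = -2880047/8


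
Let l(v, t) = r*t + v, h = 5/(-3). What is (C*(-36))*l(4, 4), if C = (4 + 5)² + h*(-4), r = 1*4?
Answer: -63120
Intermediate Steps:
h = -5/3 (h = 5*(-⅓) = -5/3 ≈ -1.6667)
r = 4
l(v, t) = v + 4*t (l(v, t) = 4*t + v = v + 4*t)
C = 263/3 (C = (4 + 5)² - 5/3*(-4) = 9² + 20/3 = 81 + 20/3 = 263/3 ≈ 87.667)
(C*(-36))*l(4, 4) = ((263/3)*(-36))*(4 + 4*4) = -3156*(4 + 16) = -3156*20 = -63120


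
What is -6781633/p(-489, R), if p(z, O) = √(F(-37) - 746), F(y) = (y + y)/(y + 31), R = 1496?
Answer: 6781633*I*√6603/2201 ≈ 2.5037e+5*I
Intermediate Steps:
F(y) = 2*y/(31 + y) (F(y) = (2*y)/(31 + y) = 2*y/(31 + y))
p(z, O) = I*√6603/3 (p(z, O) = √(2*(-37)/(31 - 37) - 746) = √(2*(-37)/(-6) - 746) = √(2*(-37)*(-⅙) - 746) = √(37/3 - 746) = √(-2201/3) = I*√6603/3)
-6781633/p(-489, R) = -6781633*(-I*√6603/2201) = -(-6781633)*I*√6603/2201 = 6781633*I*√6603/2201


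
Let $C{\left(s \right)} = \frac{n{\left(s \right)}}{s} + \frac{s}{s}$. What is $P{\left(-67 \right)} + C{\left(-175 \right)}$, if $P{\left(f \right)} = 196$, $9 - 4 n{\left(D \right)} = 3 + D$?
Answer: $\frac{137719}{700} \approx 196.74$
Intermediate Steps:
$n{\left(D \right)} = \frac{3}{2} - \frac{D}{4}$ ($n{\left(D \right)} = \frac{9}{4} - \frac{3 + D}{4} = \frac{9}{4} - \left(\frac{3}{4} + \frac{D}{4}\right) = \frac{3}{2} - \frac{D}{4}$)
$C{\left(s \right)} = 1 + \frac{\frac{3}{2} - \frac{s}{4}}{s}$ ($C{\left(s \right)} = \frac{\frac{3}{2} - \frac{s}{4}}{s} + \frac{s}{s} = \frac{\frac{3}{2} - \frac{s}{4}}{s} + 1 = 1 + \frac{\frac{3}{2} - \frac{s}{4}}{s}$)
$P{\left(-67 \right)} + C{\left(-175 \right)} = 196 + \frac{3 \left(2 - 175\right)}{4 \left(-175\right)} = 196 + \frac{3}{4} \left(- \frac{1}{175}\right) \left(-173\right) = 196 + \frac{519}{700} = \frac{137719}{700}$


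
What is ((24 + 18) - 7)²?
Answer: 1225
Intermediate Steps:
((24 + 18) - 7)² = (42 - 7)² = 35² = 1225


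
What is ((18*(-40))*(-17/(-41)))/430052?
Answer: -3060/4408033 ≈ -0.00069419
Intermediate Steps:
((18*(-40))*(-17/(-41)))/430052 = -(-12240)*(-1)/41*(1/430052) = -720*17/41*(1/430052) = -12240/41*1/430052 = -3060/4408033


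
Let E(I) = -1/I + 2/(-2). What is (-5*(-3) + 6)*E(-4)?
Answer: -63/4 ≈ -15.750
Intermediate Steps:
E(I) = -1 - 1/I (E(I) = -1/I + 2*(-1/2) = -1/I - 1 = -1 - 1/I)
(-5*(-3) + 6)*E(-4) = (-5*(-3) + 6)*((-1 - 1*(-4))/(-4)) = (15 + 6)*(-(-1 + 4)/4) = 21*(-1/4*3) = 21*(-3/4) = -63/4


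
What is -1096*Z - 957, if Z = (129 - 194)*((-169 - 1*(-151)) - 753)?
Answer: -54926997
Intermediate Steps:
Z = 50115 (Z = -65*((-169 + 151) - 753) = -65*(-18 - 753) = -65*(-771) = 50115)
-1096*Z - 957 = -1096*50115 - 957 = -54926040 - 957 = -54926997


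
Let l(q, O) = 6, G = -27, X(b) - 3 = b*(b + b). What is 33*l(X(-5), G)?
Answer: 198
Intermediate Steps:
X(b) = 3 + 2*b² (X(b) = 3 + b*(b + b) = 3 + b*(2*b) = 3 + 2*b²)
33*l(X(-5), G) = 33*6 = 198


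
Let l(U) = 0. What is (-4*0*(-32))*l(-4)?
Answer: 0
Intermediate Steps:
(-4*0*(-32))*l(-4) = (-4*0*(-32))*0 = (0*(-32))*0 = 0*0 = 0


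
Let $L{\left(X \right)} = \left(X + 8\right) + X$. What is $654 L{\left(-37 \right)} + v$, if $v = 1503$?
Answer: $-41661$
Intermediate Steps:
$L{\left(X \right)} = 8 + 2 X$ ($L{\left(X \right)} = \left(8 + X\right) + X = 8 + 2 X$)
$654 L{\left(-37 \right)} + v = 654 \left(8 + 2 \left(-37\right)\right) + 1503 = 654 \left(8 - 74\right) + 1503 = 654 \left(-66\right) + 1503 = -43164 + 1503 = -41661$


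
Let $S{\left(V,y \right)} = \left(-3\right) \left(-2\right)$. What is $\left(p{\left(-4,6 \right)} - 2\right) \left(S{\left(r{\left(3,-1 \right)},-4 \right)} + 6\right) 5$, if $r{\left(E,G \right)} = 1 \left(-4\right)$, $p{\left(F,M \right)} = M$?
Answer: $240$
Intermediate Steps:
$r{\left(E,G \right)} = -4$
$S{\left(V,y \right)} = 6$
$\left(p{\left(-4,6 \right)} - 2\right) \left(S{\left(r{\left(3,-1 \right)},-4 \right)} + 6\right) 5 = \left(6 - 2\right) \left(6 + 6\right) 5 = 4 \cdot 12 \cdot 5 = 48 \cdot 5 = 240$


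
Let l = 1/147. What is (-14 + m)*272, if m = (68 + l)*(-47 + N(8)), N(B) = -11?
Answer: -158272448/147 ≈ -1.0767e+6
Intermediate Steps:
l = 1/147 ≈ 0.0068027
m = -579826/147 (m = (68 + 1/147)*(-47 - 11) = (9997/147)*(-58) = -579826/147 ≈ -3944.4)
(-14 + m)*272 = (-14 - 579826/147)*272 = -581884/147*272 = -158272448/147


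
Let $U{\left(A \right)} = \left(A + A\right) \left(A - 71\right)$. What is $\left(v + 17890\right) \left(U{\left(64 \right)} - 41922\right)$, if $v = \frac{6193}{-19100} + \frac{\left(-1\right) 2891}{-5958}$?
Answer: $- \frac{21792873669934127}{28449450} \approx -7.6602 \cdot 10^{8}$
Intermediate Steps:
$v = \frac{9160103}{56898900}$ ($v = 6193 \left(- \frac{1}{19100}\right) - - \frac{2891}{5958} = - \frac{6193}{19100} + \frac{2891}{5958} = \frac{9160103}{56898900} \approx 0.16099$)
$U{\left(A \right)} = 2 A \left(-71 + A\right)$
$\left(v + 17890\right) \left(U{\left(64 \right)} - 41922\right) = \left(\frac{9160103}{56898900} + 17890\right) \left(2 \cdot 64 \left(-71 + 64\right) - 41922\right) = \frac{1017930481103 \left(2 \cdot 64 \left(-7\right) - 41922\right)}{56898900} = \frac{1017930481103 \left(-896 - 41922\right)}{56898900} = \frac{1017930481103}{56898900} \left(-42818\right) = - \frac{21792873669934127}{28449450}$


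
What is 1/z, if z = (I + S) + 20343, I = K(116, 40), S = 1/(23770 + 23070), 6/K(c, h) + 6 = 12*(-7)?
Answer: 28104/571717799 ≈ 4.9157e-5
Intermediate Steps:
K(c, h) = -1/15 (K(c, h) = 6/(-6 + 12*(-7)) = 6/(-6 - 84) = 6/(-90) = 6*(-1/90) = -1/15)
S = 1/46840 ≈ 2.1349e-5
I = -1/15 ≈ -0.066667
z = 571717799/28104 (z = (-1/15 + 1/46840) + 20343 = -1873/28104 + 20343 = 571717799/28104 ≈ 20343.)
1/z = 1/(571717799/28104) = 28104/571717799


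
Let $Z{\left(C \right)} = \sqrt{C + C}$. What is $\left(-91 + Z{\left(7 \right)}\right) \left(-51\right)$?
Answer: $4641 - 51 \sqrt{14} \approx 4450.2$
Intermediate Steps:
$Z{\left(C \right)} = \sqrt{2} \sqrt{C}$ ($Z{\left(C \right)} = \sqrt{2 C} = \sqrt{2} \sqrt{C}$)
$\left(-91 + Z{\left(7 \right)}\right) \left(-51\right) = \left(-91 + \sqrt{2} \sqrt{7}\right) \left(-51\right) = \left(-91 + \sqrt{14}\right) \left(-51\right) = 4641 - 51 \sqrt{14}$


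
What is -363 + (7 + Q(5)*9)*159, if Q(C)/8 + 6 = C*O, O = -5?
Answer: -354138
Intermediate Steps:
Q(C) = -48 - 40*C (Q(C) = -48 + 8*(C*(-5)) = -48 + 8*(-5*C) = -48 - 40*C)
-363 + (7 + Q(5)*9)*159 = -363 + (7 + (-48 - 40*5)*9)*159 = -363 + (7 + (-48 - 200)*9)*159 = -363 + (7 - 248*9)*159 = -363 + (7 - 2232)*159 = -363 - 2225*159 = -363 - 353775 = -354138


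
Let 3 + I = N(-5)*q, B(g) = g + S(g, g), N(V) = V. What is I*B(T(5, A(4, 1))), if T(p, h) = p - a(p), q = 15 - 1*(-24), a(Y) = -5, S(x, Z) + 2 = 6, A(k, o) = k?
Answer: -2772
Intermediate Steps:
S(x, Z) = 4 (S(x, Z) = -2 + 6 = 4)
q = 39 (q = 15 + 24 = 39)
T(p, h) = 5 + p (T(p, h) = p - 1*(-5) = p + 5 = 5 + p)
B(g) = 4 + g (B(g) = g + 4 = 4 + g)
I = -198 (I = -3 - 5*39 = -3 - 195 = -198)
I*B(T(5, A(4, 1))) = -198*(4 + (5 + 5)) = -198*(4 + 10) = -198*14 = -2772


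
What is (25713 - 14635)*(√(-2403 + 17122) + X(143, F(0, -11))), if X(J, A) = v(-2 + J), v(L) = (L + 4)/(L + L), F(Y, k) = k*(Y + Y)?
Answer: 803155/141 + 11078*√14719 ≈ 1.3497e+6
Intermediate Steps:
F(Y, k) = 2*Y*k (F(Y, k) = k*(2*Y) = 2*Y*k)
v(L) = (4 + L)/(2*L) (v(L) = (4 + L)/((2*L)) = (4 + L)*(1/(2*L)) = (4 + L)/(2*L))
X(J, A) = (2 + J)/(2*(-2 + J)) (X(J, A) = (4 + (-2 + J))/(2*(-2 + J)) = (2 + J)/(2*(-2 + J)))
(25713 - 14635)*(√(-2403 + 17122) + X(143, F(0, -11))) = (25713 - 14635)*(√(-2403 + 17122) + (2 + 143)/(2*(-2 + 143))) = 11078*(√14719 + (½)*145/141) = 11078*(√14719 + (½)*(1/141)*145) = 11078*(√14719 + 145/282) = 11078*(145/282 + √14719) = 803155/141 + 11078*√14719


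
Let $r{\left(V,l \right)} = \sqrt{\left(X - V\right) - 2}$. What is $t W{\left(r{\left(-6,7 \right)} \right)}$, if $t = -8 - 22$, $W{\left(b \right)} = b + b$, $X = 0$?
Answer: $-120$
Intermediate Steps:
$r{\left(V,l \right)} = \sqrt{-2 - V}$ ($r{\left(V,l \right)} = \sqrt{\left(0 - V\right) - 2} = \sqrt{- V - 2} = \sqrt{-2 - V}$)
$W{\left(b \right)} = 2 b$
$t = -30$
$t W{\left(r{\left(-6,7 \right)} \right)} = - 30 \cdot 2 \sqrt{-2 - -6} = - 30 \cdot 2 \sqrt{-2 + 6} = - 30 \cdot 2 \sqrt{4} = - 30 \cdot 2 \cdot 2 = \left(-30\right) 4 = -120$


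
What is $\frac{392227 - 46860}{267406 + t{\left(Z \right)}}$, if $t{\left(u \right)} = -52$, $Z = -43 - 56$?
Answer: $\frac{345367}{267354} \approx 1.2918$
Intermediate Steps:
$Z = -99$
$\frac{392227 - 46860}{267406 + t{\left(Z \right)}} = \frac{392227 - 46860}{267406 - 52} = \frac{345367}{267354}$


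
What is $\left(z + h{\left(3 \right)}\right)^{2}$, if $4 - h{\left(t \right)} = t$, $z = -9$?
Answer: $64$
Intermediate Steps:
$h{\left(t \right)} = 4 - t$
$\left(z + h{\left(3 \right)}\right)^{2} = \left(-9 + \left(4 - 3\right)\right)^{2} = \left(-9 + 1\right)^{2} = \left(-8\right)^{2} = 64$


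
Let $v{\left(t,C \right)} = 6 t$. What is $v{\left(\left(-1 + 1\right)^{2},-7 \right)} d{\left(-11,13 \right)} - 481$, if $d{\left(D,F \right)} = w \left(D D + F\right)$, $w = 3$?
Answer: $-481$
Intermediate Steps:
$d{\left(D,F \right)} = 3 F + 3 D^{2}$ ($d{\left(D,F \right)} = 3 \left(D D + F\right) = 3 \left(D^{2} + F\right) = 3 \left(F + D^{2}\right) = 3 F + 3 D^{2}$)
$v{\left(\left(-1 + 1\right)^{2},-7 \right)} d{\left(-11,13 \right)} - 481 = 6 \left(-1 + 1\right)^{2} \left(3 \cdot 13 + 3 \left(-11\right)^{2}\right) - 481 = 6 \cdot 0^{2} \left(39 + 3 \cdot 121\right) - 481 = 6 \cdot 0 \left(39 + 363\right) - 481 = 0 \cdot 402 - 481 = 0 - 481 = -481$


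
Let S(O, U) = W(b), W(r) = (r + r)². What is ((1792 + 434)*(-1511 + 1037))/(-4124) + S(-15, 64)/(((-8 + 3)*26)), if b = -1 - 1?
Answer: 17137517/67015 ≈ 255.73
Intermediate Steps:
b = -2
W(r) = 4*r² (W(r) = (2*r)² = 4*r²)
S(O, U) = 16 (S(O, U) = 4*(-2)² = 4*4 = 16)
((1792 + 434)*(-1511 + 1037))/(-4124) + S(-15, 64)/(((-8 + 3)*26)) = ((1792 + 434)*(-1511 + 1037))/(-4124) + 16/(((-8 + 3)*26)) = (2226*(-474))*(-1/4124) + 16/((-5*26)) = -1055124*(-1/4124) + 16/(-130) = 263781/1031 + 16*(-1/130) = 263781/1031 - 8/65 = 17137517/67015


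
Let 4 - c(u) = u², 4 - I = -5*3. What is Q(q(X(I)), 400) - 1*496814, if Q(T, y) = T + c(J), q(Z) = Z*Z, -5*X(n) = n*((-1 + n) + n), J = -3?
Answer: -11926266/25 ≈ -4.7705e+5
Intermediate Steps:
I = 19 (I = 4 - (-5)*3 = 4 - 1*(-15) = 4 + 15 = 19)
X(n) = -n*(-1 + 2*n)/5 (X(n) = -n*((-1 + n) + n)/5 = -n*(-1 + 2*n)/5)
q(Z) = Z²
c(u) = 4 - u²
Q(T, y) = -5 + T (Q(T, y) = T + (4 - 1*(-3)²) = T + (4 - 1*9) = T + (4 - 9) = T - 5 = -5 + T)
Q(q(X(I)), 400) - 1*496814 = (-5 + ((⅕)*19*(1 - 2*19))²) - 1*496814 = (-5 + ((⅕)*19*(1 - 38))²) - 496814 = (-5 + ((⅕)*19*(-37))²) - 496814 = (-5 + (-703/5)²) - 496814 = (-5 + 494209/25) - 496814 = 494084/25 - 496814 = -11926266/25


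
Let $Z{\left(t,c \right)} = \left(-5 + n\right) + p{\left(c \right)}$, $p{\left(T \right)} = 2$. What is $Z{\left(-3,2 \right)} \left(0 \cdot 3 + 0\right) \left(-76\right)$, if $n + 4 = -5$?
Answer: $0$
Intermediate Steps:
$n = -9$ ($n = -4 - 5 = -9$)
$Z{\left(t,c \right)} = -12$ ($Z{\left(t,c \right)} = \left(-5 - 9\right) + 2 = -14 + 2 = -12$)
$Z{\left(-3,2 \right)} \left(0 \cdot 3 + 0\right) \left(-76\right) = - 12 \left(0 \cdot 3 + 0\right) \left(-76\right) = - 12 \left(0 + 0\right) \left(-76\right) = \left(-12\right) 0 \left(-76\right) = 0 \left(-76\right) = 0$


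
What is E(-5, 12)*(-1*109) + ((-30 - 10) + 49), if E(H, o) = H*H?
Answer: -2716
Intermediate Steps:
E(H, o) = H²
E(-5, 12)*(-1*109) + ((-30 - 10) + 49) = (-5)²*(-1*109) + ((-30 - 10) + 49) = 25*(-109) + (-40 + 49) = -2725 + 9 = -2716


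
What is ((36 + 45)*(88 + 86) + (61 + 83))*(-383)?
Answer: -5453154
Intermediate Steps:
((36 + 45)*(88 + 86) + (61 + 83))*(-383) = (81*174 + 144)*(-383) = (14094 + 144)*(-383) = 14238*(-383) = -5453154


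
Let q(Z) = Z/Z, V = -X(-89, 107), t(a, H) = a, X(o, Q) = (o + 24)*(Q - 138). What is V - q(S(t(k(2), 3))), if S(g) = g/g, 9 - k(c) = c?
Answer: -2016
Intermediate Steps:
k(c) = 9 - c
X(o, Q) = (-138 + Q)*(24 + o) (X(o, Q) = (24 + o)*(-138 + Q) = (-138 + Q)*(24 + o))
S(g) = 1
V = -2015 (V = -(-3312 - 138*(-89) + 24*107 + 107*(-89)) = -(-3312 + 12282 + 2568 - 9523) = -1*2015 = -2015)
q(Z) = 1
V - q(S(t(k(2), 3))) = -2015 - 1*1 = -2015 - 1 = -2016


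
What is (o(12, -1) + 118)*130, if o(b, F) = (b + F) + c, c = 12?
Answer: 18330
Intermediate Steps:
o(b, F) = 12 + F + b (o(b, F) = (b + F) + 12 = (F + b) + 12 = 12 + F + b)
(o(12, -1) + 118)*130 = ((12 - 1 + 12) + 118)*130 = (23 + 118)*130 = 141*130 = 18330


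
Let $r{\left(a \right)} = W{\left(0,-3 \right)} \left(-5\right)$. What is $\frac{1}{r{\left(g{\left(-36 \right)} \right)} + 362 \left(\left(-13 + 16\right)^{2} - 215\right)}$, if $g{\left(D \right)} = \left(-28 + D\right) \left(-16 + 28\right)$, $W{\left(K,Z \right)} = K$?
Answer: $- \frac{1}{74572} \approx -1.341 \cdot 10^{-5}$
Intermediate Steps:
$g{\left(D \right)} = -336 + 12 D$ ($g{\left(D \right)} = \left(-28 + D\right) 12 = -336 + 12 D$)
$r{\left(a \right)} = 0$ ($r{\left(a \right)} = 0 \left(-5\right) = 0$)
$\frac{1}{r{\left(g{\left(-36 \right)} \right)} + 362 \left(\left(-13 + 16\right)^{2} - 215\right)} = \frac{1}{0 + 362 \left(\left(-13 + 16\right)^{2} - 215\right)} = \frac{1}{0 + 362 \left(3^{2} - 215\right)} = \frac{1}{0 + 362 \left(9 - 215\right)} = \frac{1}{0 + 362 \left(-206\right)} = \frac{1}{0 - 74572} = \frac{1}{-74572} = - \frac{1}{74572}$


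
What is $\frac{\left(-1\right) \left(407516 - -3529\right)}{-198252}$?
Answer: $\frac{137015}{66084} \approx 2.0733$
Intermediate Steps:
$\frac{\left(-1\right) \left(407516 - -3529\right)}{-198252} = - (407516 + 3529) \left(- \frac{1}{198252}\right) = \left(-1\right) 411045 \left(- \frac{1}{198252}\right) = \left(-411045\right) \left(- \frac{1}{198252}\right) = \frac{137015}{66084}$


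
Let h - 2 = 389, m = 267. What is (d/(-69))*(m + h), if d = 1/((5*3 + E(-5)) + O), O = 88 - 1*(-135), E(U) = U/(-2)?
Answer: -1316/33189 ≈ -0.039652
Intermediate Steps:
E(U) = -U/2 (E(U) = U*(-1/2) = -U/2)
h = 391 (h = 2 + 389 = 391)
O = 223 (O = 88 + 135 = 223)
d = 2/481 (d = 1/((5*3 - 1/2*(-5)) + 223) = 1/((15 + 5/2) + 223) = 1/(35/2 + 223) = 1/(481/2) = 2/481 ≈ 0.0041580)
(d/(-69))*(m + h) = ((2/481)/(-69))*(267 + 391) = ((2/481)*(-1/69))*658 = -2/33189*658 = -1316/33189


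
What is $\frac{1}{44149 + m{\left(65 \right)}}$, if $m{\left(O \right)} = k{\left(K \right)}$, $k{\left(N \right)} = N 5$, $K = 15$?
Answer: $\frac{1}{44224} \approx 2.2612 \cdot 10^{-5}$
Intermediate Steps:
$k{\left(N \right)} = 5 N$
$m{\left(O \right)} = 75$ ($m{\left(O \right)} = 5 \cdot 15 = 75$)
$\frac{1}{44149 + m{\left(65 \right)}} = \frac{1}{44149 + 75} = \frac{1}{44224}$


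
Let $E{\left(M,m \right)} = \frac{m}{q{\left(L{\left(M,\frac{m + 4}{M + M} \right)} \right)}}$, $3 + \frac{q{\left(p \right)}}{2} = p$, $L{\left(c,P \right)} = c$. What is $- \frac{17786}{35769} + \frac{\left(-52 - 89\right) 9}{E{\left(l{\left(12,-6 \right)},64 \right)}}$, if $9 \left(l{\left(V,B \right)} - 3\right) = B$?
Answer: $\frac{14845711}{572304} \approx 25.94$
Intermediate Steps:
$l{\left(V,B \right)} = 3 + \frac{B}{9}$
$q{\left(p \right)} = -6 + 2 p$
$E{\left(M,m \right)} = \frac{m}{-6 + 2 M}$
$- \frac{17786}{35769} + \frac{\left(-52 - 89\right) 9}{E{\left(l{\left(12,-6 \right)},64 \right)}} = - \frac{17786}{35769} + \frac{\left(-52 - 89\right) 9}{\frac{1}{2} \cdot 64 \frac{1}{-3 + \left(3 + \frac{1}{9} \left(-6\right)\right)}} = \left(-17786\right) \frac{1}{35769} + \frac{\left(-141\right) 9}{\frac{1}{2} \cdot 64 \frac{1}{-3 + \left(3 - \frac{2}{3}\right)}} = - \frac{17786}{35769} - \frac{1269}{\frac{1}{2} \cdot 64 \frac{1}{-3 + \frac{7}{3}}} = - \frac{17786}{35769} - \frac{1269}{\frac{1}{2} \cdot 64 \frac{1}{- \frac{2}{3}}} = - \frac{17786}{35769} - \frac{1269}{\frac{1}{2} \cdot 64 \left(- \frac{3}{2}\right)} = - \frac{17786}{35769} - \frac{1269}{-48} = - \frac{17786}{35769} - - \frac{423}{16} = - \frac{17786}{35769} + \frac{423}{16} = \frac{14845711}{572304}$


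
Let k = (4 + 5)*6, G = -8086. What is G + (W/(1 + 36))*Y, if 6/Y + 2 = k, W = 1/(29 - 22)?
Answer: -54451121/6734 ≈ -8086.0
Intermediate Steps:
W = ⅐ (W = 1/7 = ⅐ ≈ 0.14286)
k = 54 (k = 9*6 = 54)
Y = 3/26 (Y = 6/(-2 + 54) = 6/52 = 6*(1/52) = 3/26 ≈ 0.11538)
G + (W/(1 + 36))*Y = -8086 + ((⅐)/(1 + 36))*(3/26) = -8086 + ((⅐)/37)*(3/26) = -8086 + ((1/37)*(⅐))*(3/26) = -8086 + (1/259)*(3/26) = -8086 + 3/6734 = -54451121/6734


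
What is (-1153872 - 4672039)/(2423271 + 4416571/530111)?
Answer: -3088379506121/1284607029652 ≈ -2.4041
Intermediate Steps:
(-1153872 - 4672039)/(2423271 + 4416571/530111) = -5825911/(2423271 + 4416571*(1/530111)) = -5825911/(2423271 + 4416571/530111) = -5825911/1284607029652/530111 = -5825911*530111/1284607029652 = -3088379506121/1284607029652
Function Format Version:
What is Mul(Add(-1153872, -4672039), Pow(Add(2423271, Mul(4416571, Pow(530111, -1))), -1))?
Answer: Rational(-3088379506121, 1284607029652) ≈ -2.4041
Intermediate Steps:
Mul(Add(-1153872, -4672039), Pow(Add(2423271, Mul(4416571, Pow(530111, -1))), -1)) = Mul(-5825911, Pow(Add(2423271, Mul(4416571, Rational(1, 530111))), -1)) = Mul(-5825911, Pow(Add(2423271, Rational(4416571, 530111)), -1)) = Mul(-5825911, Pow(Rational(1284607029652, 530111), -1)) = Mul(-5825911, Rational(530111, 1284607029652)) = Rational(-3088379506121, 1284607029652)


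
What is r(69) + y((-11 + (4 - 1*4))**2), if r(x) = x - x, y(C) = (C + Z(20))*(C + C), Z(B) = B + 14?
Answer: 37510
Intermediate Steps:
Z(B) = 14 + B
y(C) = 2*C*(34 + C) (y(C) = (C + (14 + 20))*(C + C) = (C + 34)*(2*C) = (34 + C)*(2*C) = 2*C*(34 + C))
r(x) = 0
r(69) + y((-11 + (4 - 1*4))**2) = 0 + 2*(-11 + (4 - 1*4))**2*(34 + (-11 + (4 - 1*4))**2) = 0 + 2*(-11 + (4 - 4))**2*(34 + (-11 + (4 - 4))**2) = 0 + 2*(-11 + 0)**2*(34 + (-11 + 0)**2) = 0 + 2*(-11)**2*(34 + (-11)**2) = 0 + 2*121*(34 + 121) = 0 + 2*121*155 = 0 + 37510 = 37510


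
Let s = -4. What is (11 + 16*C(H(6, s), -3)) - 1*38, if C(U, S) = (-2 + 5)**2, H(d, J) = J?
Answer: 117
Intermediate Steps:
C(U, S) = 9 (C(U, S) = 3**2 = 9)
(11 + 16*C(H(6, s), -3)) - 1*38 = (11 + 16*9) - 1*38 = (11 + 144) - 38 = 155 - 38 = 117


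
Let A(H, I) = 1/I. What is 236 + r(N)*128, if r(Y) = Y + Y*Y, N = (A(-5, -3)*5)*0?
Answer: 236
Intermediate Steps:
N = 0 (N = (5/(-3))*0 = -⅓*5*0 = -5/3*0 = 0)
r(Y) = Y + Y²
236 + r(N)*128 = 236 + (0*(1 + 0))*128 = 236 + (0*1)*128 = 236 + 0*128 = 236 + 0 = 236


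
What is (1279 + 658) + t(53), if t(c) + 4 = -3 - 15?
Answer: 1915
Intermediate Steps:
t(c) = -22 (t(c) = -4 + (-3 - 15) = -4 - 18 = -22)
(1279 + 658) + t(53) = (1279 + 658) - 22 = 1937 - 22 = 1915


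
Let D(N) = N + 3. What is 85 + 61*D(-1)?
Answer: 207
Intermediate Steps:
D(N) = 3 + N
85 + 61*D(-1) = 85 + 61*(3 - 1) = 85 + 61*2 = 85 + 122 = 207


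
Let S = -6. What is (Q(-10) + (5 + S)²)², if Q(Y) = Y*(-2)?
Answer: 441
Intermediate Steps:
Q(Y) = -2*Y
(Q(-10) + (5 + S)²)² = (-2*(-10) + (5 - 6)²)² = (20 + (-1)²)² = (20 + 1)² = 21² = 441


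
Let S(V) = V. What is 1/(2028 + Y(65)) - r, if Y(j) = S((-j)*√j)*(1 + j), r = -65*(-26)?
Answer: -993461431/587847 - 55*√65/15284022 ≈ -1690.0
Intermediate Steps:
r = 1690
Y(j) = -j^(3/2)*(1 + j) (Y(j) = ((-j)*√j)*(1 + j) = (-j^(3/2))*(1 + j) = -j^(3/2)*(1 + j))
1/(2028 + Y(65)) - r = 1/(2028 + 65^(3/2)*(-1 - 1*65)) - 1*1690 = 1/(2028 + (65*√65)*(-1 - 65)) - 1690 = 1/(2028 + (65*√65)*(-66)) - 1690 = 1/(2028 - 4290*√65) - 1690 = -1690 + 1/(2028 - 4290*√65)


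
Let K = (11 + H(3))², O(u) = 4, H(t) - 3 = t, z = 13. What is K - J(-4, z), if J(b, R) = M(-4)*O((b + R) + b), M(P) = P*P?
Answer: 225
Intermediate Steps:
M(P) = P²
H(t) = 3 + t
J(b, R) = 64 (J(b, R) = (-4)²*4 = 16*4 = 64)
K = 289 (K = (11 + (3 + 3))² = (11 + 6)² = 17² = 289)
K - J(-4, z) = 289 - 1*64 = 289 - 64 = 225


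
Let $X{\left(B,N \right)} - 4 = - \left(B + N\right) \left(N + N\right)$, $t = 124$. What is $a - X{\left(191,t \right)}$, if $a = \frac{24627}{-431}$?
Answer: $\frac{33643369}{431} \approx 78059.0$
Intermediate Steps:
$a = - \frac{24627}{431}$ ($a = 24627 \left(- \frac{1}{431}\right) = - \frac{24627}{431} \approx -57.139$)
$X{\left(B,N \right)} = 4 - 2 N \left(B + N\right)$ ($X{\left(B,N \right)} = 4 - \left(B + N\right) \left(N + N\right) = 4 - \left(B + N\right) 2 N = 4 - 2 N \left(B + N\right)$)
$a - X{\left(191,t \right)} = - \frac{24627}{431} - \left(4 - 2 \cdot 124^{2} - 382 \cdot 124\right) = - \frac{24627}{431} - \left(4 - 30752 - 47368\right) = - \frac{24627}{431} - -78116 = - \frac{24627}{431} + 78116 = \frac{33643369}{431}$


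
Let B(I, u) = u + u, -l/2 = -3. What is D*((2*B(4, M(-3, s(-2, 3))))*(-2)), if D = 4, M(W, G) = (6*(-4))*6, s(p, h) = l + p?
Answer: 4608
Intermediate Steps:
l = 6 (l = -2*(-3) = 6)
s(p, h) = 6 + p
M(W, G) = -144 (M(W, G) = -24*6 = -144)
B(I, u) = 2*u
D*((2*B(4, M(-3, s(-2, 3))))*(-2)) = 4*((2*(2*(-144)))*(-2)) = 4*((2*(-288))*(-2)) = 4*(-576*(-2)) = 4*1152 = 4608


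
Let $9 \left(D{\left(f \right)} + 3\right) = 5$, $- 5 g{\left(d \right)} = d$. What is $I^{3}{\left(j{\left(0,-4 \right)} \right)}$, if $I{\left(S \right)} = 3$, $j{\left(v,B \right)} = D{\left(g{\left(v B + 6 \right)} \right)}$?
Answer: $27$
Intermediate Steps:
$g{\left(d \right)} = - \frac{d}{5}$
$D{\left(f \right)} = - \frac{22}{9}$ ($D{\left(f \right)} = -3 + \frac{1}{9} \cdot 5 = -3 + \frac{5}{9} = - \frac{22}{9}$)
$j{\left(v,B \right)} = - \frac{22}{9}$
$I^{3}{\left(j{\left(0,-4 \right)} \right)} = 3^{3} = 27$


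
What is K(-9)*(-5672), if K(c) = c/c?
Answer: -5672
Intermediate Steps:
K(c) = 1
K(-9)*(-5672) = 1*(-5672) = -5672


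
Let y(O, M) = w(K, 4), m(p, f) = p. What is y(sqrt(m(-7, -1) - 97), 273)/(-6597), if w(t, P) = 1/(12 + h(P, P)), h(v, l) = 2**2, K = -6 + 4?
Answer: -1/105552 ≈ -9.4740e-6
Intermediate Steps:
K = -2
h(v, l) = 4
w(t, P) = 1/16 (w(t, P) = 1/(12 + 4) = 1/16)
y(O, M) = 1/16
y(sqrt(m(-7, -1) - 97), 273)/(-6597) = (1/16)/(-6597) = (1/16)*(-1/6597) = -1/105552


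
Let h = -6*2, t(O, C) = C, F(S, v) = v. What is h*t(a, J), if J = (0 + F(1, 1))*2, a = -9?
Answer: -24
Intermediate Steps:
J = 2 (J = (0 + 1)*2 = 1*2 = 2)
h = -12 (h = -3*4 = -12)
h*t(a, J) = -12*2 = -24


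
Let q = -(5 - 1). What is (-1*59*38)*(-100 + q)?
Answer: 233168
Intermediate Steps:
q = -4 (q = -1*4 = -4)
(-1*59*38)*(-100 + q) = (-1*59*38)*(-100 - 4) = -59*38*(-104) = -2242*(-104) = 233168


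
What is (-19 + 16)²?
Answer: 9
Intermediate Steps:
(-19 + 16)² = (-3)² = 9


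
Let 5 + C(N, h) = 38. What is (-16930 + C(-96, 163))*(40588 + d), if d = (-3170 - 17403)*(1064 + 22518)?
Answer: 8196935740506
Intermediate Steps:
C(N, h) = 33 (C(N, h) = -5 + 38 = 33)
d = -485152486 (d = -20573*23582 = -485152486)
(-16930 + C(-96, 163))*(40588 + d) = (-16930 + 33)*(40588 - 485152486) = -16897*(-485111898) = 8196935740506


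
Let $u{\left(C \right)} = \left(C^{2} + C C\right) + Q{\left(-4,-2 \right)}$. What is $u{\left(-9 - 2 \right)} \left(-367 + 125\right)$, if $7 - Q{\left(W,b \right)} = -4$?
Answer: $-61226$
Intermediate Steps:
$Q{\left(W,b \right)} = 11$ ($Q{\left(W,b \right)} = 7 - -4 = 7 + 4 = 11$)
$u{\left(C \right)} = 11 + 2 C^{2}$ ($u{\left(C \right)} = \left(C^{2} + C C\right) + 11 = \left(C^{2} + C^{2}\right) + 11 = 2 C^{2} + 11 = 11 + 2 C^{2}$)
$u{\left(-9 - 2 \right)} \left(-367 + 125\right) = \left(11 + 2 \left(-9 - 2\right)^{2}\right) \left(-367 + 125\right) = \left(11 + 2 \left(-11\right)^{2}\right) \left(-242\right) = \left(11 + 2 \cdot 121\right) \left(-242\right) = \left(11 + 242\right) \left(-242\right) = 253 \left(-242\right) = -61226$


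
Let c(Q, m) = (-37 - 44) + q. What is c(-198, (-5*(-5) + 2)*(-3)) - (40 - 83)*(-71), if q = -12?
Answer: -3146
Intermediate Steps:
c(Q, m) = -93 (c(Q, m) = (-37 - 44) - 12 = -81 - 12 = -93)
c(-198, (-5*(-5) + 2)*(-3)) - (40 - 83)*(-71) = -93 - (40 - 83)*(-71) = -93 - (-43)*(-71) = -93 - 1*3053 = -93 - 3053 = -3146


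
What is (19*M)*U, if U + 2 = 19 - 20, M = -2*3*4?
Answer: 1368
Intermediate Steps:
M = -24 (M = -6*4 = -24)
U = -3 (U = -2 + (19 - 20) = -2 - 1 = -3)
(19*M)*U = (19*(-24))*(-3) = -456*(-3) = 1368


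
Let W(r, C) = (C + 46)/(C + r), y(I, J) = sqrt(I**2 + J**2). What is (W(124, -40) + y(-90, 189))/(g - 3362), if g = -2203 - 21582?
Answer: -1/380058 - 3*sqrt(541)/9049 ≈ -0.0077138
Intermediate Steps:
g = -23785
W(r, C) = (46 + C)/(C + r)
(W(124, -40) + y(-90, 189))/(g - 3362) = ((46 - 40)/(-40 + 124) + sqrt((-90)**2 + 189**2))/(-23785 - 3362) = (6/84 + sqrt(8100 + 35721))/(-27147) = ((1/84)*6 + sqrt(43821))*(-1/27147) = (1/14 + 9*sqrt(541))*(-1/27147) = -1/380058 - 3*sqrt(541)/9049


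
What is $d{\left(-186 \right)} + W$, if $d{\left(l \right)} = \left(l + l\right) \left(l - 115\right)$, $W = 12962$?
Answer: $124934$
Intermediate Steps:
$d{\left(l \right)} = 2 l \left(-115 + l\right)$
$d{\left(-186 \right)} + W = 2 \left(-186\right) \left(-115 - 186\right) + 12962 = 2 \left(-186\right) \left(-301\right) + 12962 = 111972 + 12962 = 124934$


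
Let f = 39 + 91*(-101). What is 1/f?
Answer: -1/9152 ≈ -0.00010927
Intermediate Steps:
f = -9152 (f = 39 - 9191 = -9152)
1/f = 1/(-9152) = -1/9152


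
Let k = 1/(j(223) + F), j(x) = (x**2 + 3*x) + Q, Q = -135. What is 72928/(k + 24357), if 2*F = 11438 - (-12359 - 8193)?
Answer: 4832063424/1613846107 ≈ 2.9941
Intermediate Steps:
F = 15995 (F = (11438 - (-12359 - 8193))/2 = (11438 - 1*(-20552))/2 = (11438 + 20552)/2 = (1/2)*31990 = 15995)
j(x) = -135 + x**2 + 3*x (j(x) = (x**2 + 3*x) - 135 = -135 + x**2 + 3*x)
k = 1/66258 (k = 1/((-135 + 223**2 + 3*223) + 15995) = 1/((-135 + 49729 + 669) + 15995) = 1/(50263 + 15995) = 1/66258 ≈ 1.5093e-5)
72928/(k + 24357) = 72928/(1/66258 + 24357) = 72928/(1613846107/66258) = 72928*(66258/1613846107) = 4832063424/1613846107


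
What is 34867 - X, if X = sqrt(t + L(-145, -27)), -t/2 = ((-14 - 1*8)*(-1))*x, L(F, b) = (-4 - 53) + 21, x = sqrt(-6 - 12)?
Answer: 34867 - 2*sqrt(-9 - 33*I*sqrt(2)) ≈ 34858.0 + 10.633*I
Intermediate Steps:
x = 3*I*sqrt(2) (x = sqrt(-18) = 3*I*sqrt(2) ≈ 4.2426*I)
L(F, b) = -36 (L(F, b) = -57 + 21 = -36)
t = -132*I*sqrt(2) (t = -2*(-14 - 1*8)*(-1)*3*I*sqrt(2) = -2*(-14 - 8)*(-1)*3*I*sqrt(2) = -2*(-22*(-1))*3*I*sqrt(2) = -44*3*I*sqrt(2) = -132*I*sqrt(2) ≈ -186.68*I)
X = sqrt(-36 - 132*I*sqrt(2)) (X = sqrt(-132*I*sqrt(2) - 36) = sqrt(-36 - 132*I*sqrt(2)) ≈ 8.7783 - 10.633*I)
34867 - X = 34867 - 2*sqrt(-9 - 33*I*sqrt(2))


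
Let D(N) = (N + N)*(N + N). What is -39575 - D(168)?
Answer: -152471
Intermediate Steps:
D(N) = 4*N² (D(N) = (2*N)*(2*N) = 4*N²)
-39575 - D(168) = -39575 - 4*168² = -39575 - 4*28224 = -39575 - 1*112896 = -39575 - 112896 = -152471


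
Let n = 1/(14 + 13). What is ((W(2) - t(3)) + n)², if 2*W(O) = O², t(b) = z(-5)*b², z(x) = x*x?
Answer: 36240400/729 ≈ 49713.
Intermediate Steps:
z(x) = x²
t(b) = 25*b² (t(b) = (-5)²*b² = 25*b²)
n = 1/27 ≈ 0.037037
W(O) = O²/2
((W(2) - t(3)) + n)² = (((½)*2² - 25*3²) + 1/27)² = (((½)*4 - 25*9) + 1/27)² = ((2 - 1*225) + 1/27)² = ((2 - 225) + 1/27)² = (-223 + 1/27)² = (-6020/27)² = 36240400/729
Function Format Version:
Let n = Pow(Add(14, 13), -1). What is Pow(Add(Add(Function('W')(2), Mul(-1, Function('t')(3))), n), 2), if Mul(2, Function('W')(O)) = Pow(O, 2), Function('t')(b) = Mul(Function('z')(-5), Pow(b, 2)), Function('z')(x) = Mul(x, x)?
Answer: Rational(36240400, 729) ≈ 49713.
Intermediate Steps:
Function('z')(x) = Pow(x, 2)
Function('t')(b) = Mul(25, Pow(b, 2)) (Function('t')(b) = Mul(Pow(-5, 2), Pow(b, 2)) = Mul(25, Pow(b, 2)))
n = Rational(1, 27) (n = Pow(27, -1) = Rational(1, 27) ≈ 0.037037)
Function('W')(O) = Mul(Rational(1, 2), Pow(O, 2))
Pow(Add(Add(Function('W')(2), Mul(-1, Function('t')(3))), n), 2) = Pow(Add(Add(Mul(Rational(1, 2), Pow(2, 2)), Mul(-1, Mul(25, Pow(3, 2)))), Rational(1, 27)), 2) = Pow(Add(Add(Mul(Rational(1, 2), 4), Mul(-1, Mul(25, 9))), Rational(1, 27)), 2) = Pow(Add(Add(2, Mul(-1, 225)), Rational(1, 27)), 2) = Pow(Add(Add(2, -225), Rational(1, 27)), 2) = Pow(Add(-223, Rational(1, 27)), 2) = Pow(Rational(-6020, 27), 2) = Rational(36240400, 729)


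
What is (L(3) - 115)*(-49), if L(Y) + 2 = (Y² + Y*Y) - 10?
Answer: 5341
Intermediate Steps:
L(Y) = -12 + 2*Y² (L(Y) = -2 + ((Y² + Y*Y) - 10) = -2 + ((Y² + Y²) - 10) = -2 + (2*Y² - 10) = -2 + (-10 + 2*Y²) = -12 + 2*Y²)
(L(3) - 115)*(-49) = ((-12 + 2*3²) - 115)*(-49) = ((-12 + 2*9) - 115)*(-49) = ((-12 + 18) - 115)*(-49) = (6 - 115)*(-49) = -109*(-49) = 5341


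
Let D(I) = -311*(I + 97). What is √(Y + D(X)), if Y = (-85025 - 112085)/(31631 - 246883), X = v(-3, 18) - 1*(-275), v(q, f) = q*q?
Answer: I*√1372512814022686/107626 ≈ 344.22*I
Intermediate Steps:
v(q, f) = q²
X = 284 (X = (-3)² - 1*(-275) = 9 + 275 = 284)
D(I) = -30167 - 311*I (D(I) = -311*(97 + I) = -30167 - 311*I)
Y = 98555/107626 (Y = -197110/(-215252) = -197110*(-1/215252) = 98555/107626 ≈ 0.91572)
√(Y + D(X)) = √(98555/107626 + (-30167 - 311*284)) = √(98555/107626 + (-30167 - 88324)) = √(98555/107626 - 118491) = √(-12752613811/107626) = I*√1372512814022686/107626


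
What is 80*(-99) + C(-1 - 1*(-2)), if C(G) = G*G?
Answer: -7919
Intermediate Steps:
C(G) = G²
80*(-99) + C(-1 - 1*(-2)) = 80*(-99) + (-1 - 1*(-2))² = -7920 + (-1 + 2)² = -7920 + 1² = -7920 + 1 = -7919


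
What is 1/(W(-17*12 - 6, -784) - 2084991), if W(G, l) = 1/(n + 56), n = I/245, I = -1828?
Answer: -11892/24794712727 ≈ -4.7962e-7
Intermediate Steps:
n = -1828/245 ≈ -7.4612
W(G, l) = 245/11892 (W(G, l) = 1/(-1828/245 + 56) = 1/(11892/245) = 245/11892)
1/(W(-17*12 - 6, -784) - 2084991) = 1/(245/11892 - 2084991) = 1/(-24794712727/11892) = -11892/24794712727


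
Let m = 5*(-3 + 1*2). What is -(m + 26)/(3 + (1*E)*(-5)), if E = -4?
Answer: -21/23 ≈ -0.91304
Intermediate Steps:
m = -5 (m = 5*(-3 + 2) = 5*(-1) = -5)
-(m + 26)/(3 + (1*E)*(-5)) = -(-5 + 26)/(3 + (1*(-4))*(-5)) = -21/(3 - 4*(-5)) = -21/(3 + 20) = -21/23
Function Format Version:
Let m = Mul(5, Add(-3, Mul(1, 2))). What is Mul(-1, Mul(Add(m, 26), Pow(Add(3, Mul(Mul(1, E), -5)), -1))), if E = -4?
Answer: Rational(-21, 23) ≈ -0.91304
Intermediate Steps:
m = -5 (m = Mul(5, Add(-3, 2)) = Mul(5, -1) = -5)
Mul(-1, Mul(Add(m, 26), Pow(Add(3, Mul(Mul(1, E), -5)), -1))) = Mul(-1, Mul(Add(-5, 26), Pow(Add(3, Mul(Mul(1, -4), -5)), -1))) = Mul(-1, Mul(21, Pow(Add(3, Mul(-4, -5)), -1))) = Mul(-1, Mul(21, Pow(Add(3, 20), -1))) = Mul(-1, Mul(21, Pow(23, -1))) = Mul(-1, Mul(21, Rational(1, 23))) = Mul(-1, Rational(21, 23)) = Rational(-21, 23)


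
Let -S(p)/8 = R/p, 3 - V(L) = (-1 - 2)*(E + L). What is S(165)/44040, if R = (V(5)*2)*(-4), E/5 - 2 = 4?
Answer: 96/100925 ≈ 0.00095120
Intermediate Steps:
E = 30 (E = 10 + 5*4 = 10 + 20 = 30)
V(L) = 93 + 3*L (V(L) = 3 - (-1 - 2)*(30 + L) = 3 - (-3)*(30 + L) = 3 - (-90 - 3*L) = 3 + (90 + 3*L) = 93 + 3*L)
R = -864 (R = ((93 + 3*5)*2)*(-4) = ((93 + 15)*2)*(-4) = (108*2)*(-4) = 216*(-4) = -864)
S(p) = 6912/p (S(p) = -(-6912)/p = 6912/p)
S(165)/44040 = (6912/165)/44040 = (6912*(1/165))*(1/44040) = (2304/55)*(1/44040) = 96/100925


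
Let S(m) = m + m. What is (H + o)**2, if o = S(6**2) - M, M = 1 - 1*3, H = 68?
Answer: 20164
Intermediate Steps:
S(m) = 2*m
M = -2 (M = 1 - 3 = -2)
o = 74 (o = 2*6**2 - 1*(-2) = 2*36 + 2 = 72 + 2 = 74)
(H + o)**2 = (68 + 74)**2 = 142**2 = 20164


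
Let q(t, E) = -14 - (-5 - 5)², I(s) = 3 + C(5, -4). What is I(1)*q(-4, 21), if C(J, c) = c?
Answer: 114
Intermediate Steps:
I(s) = -1 (I(s) = 3 - 4 = -1)
q(t, E) = -114 (q(t, E) = -14 - 1*(-10)² = -14 - 1*100 = -14 - 100 = -114)
I(1)*q(-4, 21) = -1*(-114) = 114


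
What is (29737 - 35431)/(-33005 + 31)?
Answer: 2847/16487 ≈ 0.17268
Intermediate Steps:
(29737 - 35431)/(-33005 + 31) = -5694/(-32974) = -5694*(-1/32974) = 2847/16487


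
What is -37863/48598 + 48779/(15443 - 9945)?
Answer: 540597767/66797951 ≈ 8.0930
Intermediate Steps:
-37863/48598 + 48779/(15443 - 9945) = -37863*1/48598 + 48779/5498 = -37863/48598 + 48779*(1/5498) = -37863/48598 + 48779/5498 = 540597767/66797951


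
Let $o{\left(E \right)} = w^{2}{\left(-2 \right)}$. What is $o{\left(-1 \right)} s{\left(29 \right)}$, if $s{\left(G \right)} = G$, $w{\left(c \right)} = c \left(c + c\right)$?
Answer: $1856$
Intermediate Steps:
$w{\left(c \right)} = 2 c^{2}$ ($w{\left(c \right)} = c 2 c = 2 c^{2}$)
$o{\left(E \right)} = 64$ ($o{\left(E \right)} = \left(2 \left(-2\right)^{2}\right)^{2} = \left(2 \cdot 4\right)^{2} = 8^{2} = 64$)
$o{\left(-1 \right)} s{\left(29 \right)} = 64 \cdot 29 = 1856$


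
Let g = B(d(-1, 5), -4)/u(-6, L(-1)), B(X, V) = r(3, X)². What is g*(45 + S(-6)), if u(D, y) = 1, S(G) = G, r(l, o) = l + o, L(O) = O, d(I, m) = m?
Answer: 2496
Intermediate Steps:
B(X, V) = (3 + X)²
g = 64 (g = (3 + 5)²/1 = 8²*1 = 64*1 = 64)
g*(45 + S(-6)) = 64*(45 - 6) = 64*39 = 2496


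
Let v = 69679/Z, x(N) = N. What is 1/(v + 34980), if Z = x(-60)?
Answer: 60/2029121 ≈ 2.9569e-5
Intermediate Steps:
Z = -60
v = -69679/60 (v = 69679/(-60) = 69679*(-1/60) = -69679/60 ≈ -1161.3)
1/(v + 34980) = 1/(-69679/60 + 34980) = 1/(2029121/60) = 60/2029121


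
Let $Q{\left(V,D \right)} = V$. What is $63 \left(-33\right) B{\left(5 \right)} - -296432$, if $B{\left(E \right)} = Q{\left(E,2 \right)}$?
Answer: $286037$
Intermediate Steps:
$B{\left(E \right)} = E$
$63 \left(-33\right) B{\left(5 \right)} - -296432 = 63 \left(-33\right) 5 - -296432 = \left(-2079\right) 5 + 296432 = -10395 + 296432 = 286037$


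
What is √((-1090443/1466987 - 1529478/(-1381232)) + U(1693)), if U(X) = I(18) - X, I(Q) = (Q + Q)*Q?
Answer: I*√268059248662829468043056230/506562346996 ≈ 32.321*I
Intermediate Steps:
I(Q) = 2*Q² (I(Q) = (2*Q)*Q = 2*Q²)
U(X) = 648 - X (U(X) = 2*18² - X = 2*324 - X = 648 - X)
√((-1090443/1466987 - 1529478/(-1381232)) + U(1693)) = √((-1090443/1466987 - 1529478/(-1381232)) + (648 - 1*1693)) = √((-1090443*1/1466987 - 1529478*(-1/1381232)) + (648 - 1693)) = √((-1090443/1466987 + 764739/690616) - 1045) = √(368784788505/1013124693992 - 1045) = √(-1058346520433135/1013124693992) = I*√268059248662829468043056230/506562346996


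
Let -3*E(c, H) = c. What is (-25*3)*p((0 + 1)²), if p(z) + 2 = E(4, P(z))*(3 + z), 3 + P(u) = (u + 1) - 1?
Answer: 550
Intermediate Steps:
P(u) = -3 + u (P(u) = -3 + ((u + 1) - 1) = -3 + ((1 + u) - 1) = -3 + u)
E(c, H) = -c/3
p(z) = -6 - 4*z/3 (p(z) = -2 + (-⅓*4)*(3 + z) = -2 - 4*(3 + z)/3 = -2 + (-4 - 4*z/3) = -6 - 4*z/3)
(-25*3)*p((0 + 1)²) = (-25*3)*(-6 - 4*(0 + 1)²/3) = -75*(-6 - 4/3*1²) = -75*(-6 - 4/3*1) = -75*(-6 - 4/3) = -75*(-22/3) = 550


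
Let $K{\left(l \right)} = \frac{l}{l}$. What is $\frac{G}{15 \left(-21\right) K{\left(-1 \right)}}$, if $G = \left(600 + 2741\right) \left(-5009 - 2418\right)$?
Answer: $\frac{3544801}{45} \approx 78773.0$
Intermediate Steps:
$K{\left(l \right)} = 1$
$G = -24813607$ ($G = 3341 \left(-7427\right) = -24813607$)
$\frac{G}{15 \left(-21\right) K{\left(-1 \right)}} = - \frac{24813607}{15 \left(-21\right) 1} = - \frac{24813607}{\left(-315\right) 1} = - \frac{24813607}{-315} = \left(-24813607\right) \left(- \frac{1}{315}\right) = \frac{3544801}{45}$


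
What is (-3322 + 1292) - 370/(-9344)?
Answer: -9483975/4672 ≈ -2030.0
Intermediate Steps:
(-3322 + 1292) - 370/(-9344) = -2030 - 370*(-1/9344) = -2030 + 185/4672 = -9483975/4672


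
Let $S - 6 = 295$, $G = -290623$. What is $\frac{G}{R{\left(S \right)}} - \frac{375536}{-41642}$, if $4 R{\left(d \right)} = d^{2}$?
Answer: $- \frac{7192277364}{1886403421} \approx -3.8127$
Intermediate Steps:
$S = 301$ ($S = 6 + 295 = 301$)
$R{\left(d \right)} = \frac{d^{2}}{4}$
$\frac{G}{R{\left(S \right)}} - \frac{375536}{-41642} = - \frac{290623}{\frac{1}{4} \cdot 301^{2}} - \frac{375536}{-41642} = - \frac{290623}{\frac{1}{4} \cdot 90601} - - \frac{187768}{20821} = - \frac{290623}{\frac{90601}{4}} + \frac{187768}{20821} = \left(-290623\right) \frac{4}{90601} + \frac{187768}{20821} = - \frac{1162492}{90601} + \frac{187768}{20821} = - \frac{7192277364}{1886403421}$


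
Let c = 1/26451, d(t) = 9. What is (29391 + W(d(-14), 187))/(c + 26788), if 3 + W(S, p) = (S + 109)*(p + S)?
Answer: 1389100716/708569389 ≈ 1.9604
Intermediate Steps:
W(S, p) = -3 + (109 + S)*(S + p) (W(S, p) = -3 + (S + 109)*(p + S) = -3 + (109 + S)*(S + p))
c = 1/26451 ≈ 3.7806e-5
(29391 + W(d(-14), 187))/(c + 26788) = (29391 + (-3 + 9² + 109*9 + 109*187 + 9*187))/(1/26451 + 26788) = (29391 + (-3 + 81 + 981 + 20383 + 1683))/(708569389/26451) = (29391 + 23125)*(26451/708569389) = 52516*(26451/708569389) = 1389100716/708569389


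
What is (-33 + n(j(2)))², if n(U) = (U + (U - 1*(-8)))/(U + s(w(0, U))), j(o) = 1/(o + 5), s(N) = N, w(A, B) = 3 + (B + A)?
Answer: 491401/529 ≈ 928.92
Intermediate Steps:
w(A, B) = 3 + A + B (w(A, B) = 3 + (A + B) = 3 + A + B)
j(o) = 1/(5 + o)
n(U) = (8 + 2*U)/(3 + 2*U) (n(U) = (U + (U - 1*(-8)))/(U + (3 + 0 + U)) = (U + (U + 8))/(U + (3 + U)) = (U + (8 + U))/(3 + 2*U) = (8 + 2*U)/(3 + 2*U))
(-33 + n(j(2)))² = (-33 + 2*(4 + 1/(5 + 2))/(3 + 2/(5 + 2)))² = (-33 + 2*(4 + 1/7)/(3 + 2/7))² = (-33 + 2*(4 + ⅐)/(3 + 2*(⅐)))² = (-33 + 2*(29/7)/(3 + 2/7))² = (-33 + 2*(29/7)/(23/7))² = (-33 + 2*(7/23)*(29/7))² = (-33 + 58/23)² = (-701/23)² = 491401/529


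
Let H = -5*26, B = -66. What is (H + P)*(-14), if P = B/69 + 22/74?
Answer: 1556674/851 ≈ 1829.2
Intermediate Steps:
H = -130
P = -561/851 (P = -66/69 + 22/74 = -66*1/69 + 22*(1/74) = -22/23 + 11/37 = -561/851 ≈ -0.65922)
(H + P)*(-14) = (-130 - 561/851)*(-14) = -111191/851*(-14) = 1556674/851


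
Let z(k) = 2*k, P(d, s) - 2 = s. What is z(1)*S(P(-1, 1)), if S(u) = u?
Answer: 6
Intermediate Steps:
P(d, s) = 2 + s
z(1)*S(P(-1, 1)) = (2*1)*(2 + 1) = 2*3 = 6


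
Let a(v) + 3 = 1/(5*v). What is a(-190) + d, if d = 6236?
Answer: 5921349/950 ≈ 6233.0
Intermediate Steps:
a(v) = -3 + 1/(5*v)
a(-190) + d = (-3 + (1/5)/(-190)) + 6236 = (-3 + (1/5)*(-1/190)) + 6236 = (-3 - 1/950) + 6236 = -2851/950 + 6236 = 5921349/950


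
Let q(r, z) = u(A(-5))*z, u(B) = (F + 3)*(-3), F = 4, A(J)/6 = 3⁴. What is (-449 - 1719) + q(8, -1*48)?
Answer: -1160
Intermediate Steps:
A(J) = 486 (A(J) = 6*3⁴ = 6*81 = 486)
u(B) = -21 (u(B) = (4 + 3)*(-3) = 7*(-3) = -21)
q(r, z) = -21*z
(-449 - 1719) + q(8, -1*48) = (-449 - 1719) - (-21)*48 = -2168 - 21*(-48) = -2168 + 1008 = -1160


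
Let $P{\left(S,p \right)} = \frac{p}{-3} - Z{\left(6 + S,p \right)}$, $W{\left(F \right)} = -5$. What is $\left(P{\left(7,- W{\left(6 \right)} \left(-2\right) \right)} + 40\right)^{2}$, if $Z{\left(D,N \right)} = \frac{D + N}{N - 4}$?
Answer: $\frac{3345241}{1764} \approx 1896.4$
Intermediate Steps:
$Z{\left(D,N \right)} = \frac{D + N}{-4 + N}$
$P{\left(S,p \right)} = - \frac{p}{3} - \frac{6 + S + p}{-4 + p}$ ($P{\left(S,p \right)} = \frac{p}{-3} - \frac{\left(6 + S\right) + p}{-4 + p} = p \left(- \frac{1}{3}\right) - \frac{6 + S + p}{-4 + p} = - \frac{p}{3} - \frac{6 + S + p}{-4 + p}$)
$\left(P{\left(7,- W{\left(6 \right)} \left(-2\right) \right)} + 40\right)^{2} = \left(\frac{-18 + \left(-1\right) \left(-5\right) \left(-2\right) - \left(\left(-1\right) \left(-5\right) \left(-2\right)\right)^{2} - 21}{3 \left(-4 + \left(-1\right) \left(-5\right) \left(-2\right)\right)} + 40\right)^{2} = \left(\frac{-18 + 5 \left(-2\right) - \left(5 \left(-2\right)\right)^{2} - 21}{3 \left(-4 + 5 \left(-2\right)\right)} + 40\right)^{2} = \left(\frac{-18 - 10 - \left(-10\right)^{2} - 21}{3 \left(-4 - 10\right)} + 40\right)^{2} = \left(\frac{-18 - 10 - 100 - 21}{3 \left(-14\right)} + 40\right)^{2} = \left(\frac{1}{3} \left(- \frac{1}{14}\right) \left(-18 - 10 - 100 - 21\right) + 40\right)^{2} = \left(\frac{1}{3} \left(- \frac{1}{14}\right) \left(-149\right) + 40\right)^{2} = \left(\frac{149}{42} + 40\right)^{2} = \left(\frac{1829}{42}\right)^{2} = \frac{3345241}{1764}$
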